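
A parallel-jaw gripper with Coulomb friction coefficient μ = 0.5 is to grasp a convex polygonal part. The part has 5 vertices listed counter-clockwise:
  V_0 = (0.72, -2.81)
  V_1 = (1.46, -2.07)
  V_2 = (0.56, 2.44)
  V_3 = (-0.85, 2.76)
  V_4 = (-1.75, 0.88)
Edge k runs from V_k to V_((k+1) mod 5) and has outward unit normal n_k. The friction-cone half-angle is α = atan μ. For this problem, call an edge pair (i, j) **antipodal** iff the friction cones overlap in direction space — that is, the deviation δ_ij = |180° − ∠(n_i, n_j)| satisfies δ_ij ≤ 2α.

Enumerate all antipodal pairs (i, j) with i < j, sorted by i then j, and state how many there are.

α = atan 0.5 = 26.57°;  2α = 53.13°
n_0 = (+0.7071, -0.7071)
n_1 = (+0.9807, +0.1957)
n_2 = (+0.2213, +0.9752)
n_3 = (-0.9020, +0.4318)
n_4 = (-0.8310, -0.5563)
  (0,1): δ = 123.71°  ·
  (0,2): δ = 57.79°  ·
  (0,3): δ = 19.42°  ✓
  (0,4): δ = 78.80°  ·
  (1,2): δ = 114.07°  ·
  (1,3): δ = 36.87°  ✓
  (1,4): δ = 22.51°  ✓
  (2,3): δ = 102.79°  ·
  (2,4): δ = 43.42°  ✓
  (3,4): δ = 120.62°  ·
antipodal pairs: 4

count = 4; pairs: (0,3), (1,3), (1,4), (2,4)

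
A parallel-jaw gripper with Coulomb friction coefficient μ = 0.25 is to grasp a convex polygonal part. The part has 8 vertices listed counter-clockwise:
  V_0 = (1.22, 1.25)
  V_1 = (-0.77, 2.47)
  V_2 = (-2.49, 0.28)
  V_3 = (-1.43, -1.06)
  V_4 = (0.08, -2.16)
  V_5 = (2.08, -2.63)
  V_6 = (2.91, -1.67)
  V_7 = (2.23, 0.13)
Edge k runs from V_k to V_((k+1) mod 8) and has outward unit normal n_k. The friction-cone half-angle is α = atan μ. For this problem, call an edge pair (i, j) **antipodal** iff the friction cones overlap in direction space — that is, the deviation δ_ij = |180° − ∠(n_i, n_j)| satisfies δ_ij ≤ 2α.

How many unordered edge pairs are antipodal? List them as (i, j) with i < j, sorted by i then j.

α = atan 0.25 = 14.04°;  2α = 28.07°
n_0 = (+0.5227, +0.8525)
n_1 = (-0.7864, +0.6177)
n_2 = (-0.7843, -0.6204)
n_3 = (-0.5888, -0.8083)
n_4 = (-0.2288, -0.9735)
n_5 = (+0.7565, -0.6540)
n_6 = (+0.9355, +0.3534)
n_7 = (+0.7426, +0.6697)
  (0,1): δ = 96.63°  ·
  (0,2): δ = 20.14°  ✓
  (0,3): δ = 4.56°  ✓
  (0,4): δ = 18.29°  ✓
  (0,5): δ = 80.66°  ·
  (0,6): δ = 142.21°  ·
  (0,7): δ = 163.55°  ·
  (1,2): δ = 103.51°  ·
  (1,3): δ = 87.93°  ·
  (1,4): δ = 65.08°  ·
  (1,5): δ = 2.70°  ✓
  (1,6): δ = 58.84°  ·
  (1,7): δ = 80.19°  ·
  (2,3): δ = 164.42°  ·
  (2,4): δ = 141.57°  ·
  (2,5): δ = 79.19°  ·
  (2,6): δ = 17.65°  ✓
  (2,7): δ = 3.70°  ✓
  (3,4): δ = 157.15°  ·
  (3,5): δ = 94.77°  ·
  (3,6): δ = 33.23°  ·
  (3,7): δ = 11.88°  ✓
  (4,5): δ = 117.62°  ·
  (4,6): δ = 56.08°  ·
  (4,7): δ = 34.73°  ·
  (5,6): δ = 118.46°  ·
  (5,7): δ = 97.11°  ·
  (6,7): δ = 158.65°  ·
antipodal pairs: 7

count = 7; pairs: (0,2), (0,3), (0,4), (1,5), (2,6), (2,7), (3,7)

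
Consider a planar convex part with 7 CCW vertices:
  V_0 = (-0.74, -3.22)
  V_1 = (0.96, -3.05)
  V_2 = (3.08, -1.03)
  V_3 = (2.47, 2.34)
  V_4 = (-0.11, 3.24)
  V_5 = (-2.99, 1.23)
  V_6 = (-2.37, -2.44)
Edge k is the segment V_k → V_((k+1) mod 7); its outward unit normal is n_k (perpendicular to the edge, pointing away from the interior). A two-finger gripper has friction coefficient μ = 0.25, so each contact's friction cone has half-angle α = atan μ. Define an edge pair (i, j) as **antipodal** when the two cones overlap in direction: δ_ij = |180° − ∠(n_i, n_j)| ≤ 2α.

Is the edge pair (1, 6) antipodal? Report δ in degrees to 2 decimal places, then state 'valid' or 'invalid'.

δ = 110.81°, invalid

α = atan 0.25 = 14.04°;  2α = 28.07°
edge 1: e_1 = (+2.12, +2.02);  n_1 = (+0.6898, -0.7240)
edge 6: e_6 = (+1.63, -0.78);  n_6 = (-0.4317, -0.9020)
∠(n_1, n_6) = 69.19°
δ = |180° − 69.19°| = 110.81°
110.81° > 2α = 28.07°  →  invalid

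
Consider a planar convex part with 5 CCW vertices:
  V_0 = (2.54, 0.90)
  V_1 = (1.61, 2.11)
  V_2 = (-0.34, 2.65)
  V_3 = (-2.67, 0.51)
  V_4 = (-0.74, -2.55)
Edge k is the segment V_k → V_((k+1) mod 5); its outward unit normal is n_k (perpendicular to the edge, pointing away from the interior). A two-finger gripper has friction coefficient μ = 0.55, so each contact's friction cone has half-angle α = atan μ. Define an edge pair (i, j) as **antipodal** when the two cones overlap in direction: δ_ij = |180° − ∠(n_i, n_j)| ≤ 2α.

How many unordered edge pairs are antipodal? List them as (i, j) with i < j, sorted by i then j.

count = 3; pairs: (0,3), (1,3), (2,4)

α = atan 0.55 = 28.81°;  2α = 57.62°
n_0 = (+0.7929, +0.6094)
n_1 = (+0.2669, +0.9637)
n_2 = (-0.6764, +0.7365)
n_3 = (-0.8458, -0.5335)
n_4 = (+0.7247, -0.6890)
  (0,1): δ = 143.02°  ·
  (0,2): δ = 84.98°  ·
  (0,3): δ = 5.31°  ✓
  (0,4): δ = 98.90°  ·
  (1,2): δ = 121.96°  ·
  (1,3): δ = 42.28°  ✓
  (1,4): δ = 61.93°  ·
  (2,3): δ = 100.33°  ·
  (2,4): δ = 3.88°  ✓
  (3,4): δ = 75.79°  ·
antipodal pairs: 3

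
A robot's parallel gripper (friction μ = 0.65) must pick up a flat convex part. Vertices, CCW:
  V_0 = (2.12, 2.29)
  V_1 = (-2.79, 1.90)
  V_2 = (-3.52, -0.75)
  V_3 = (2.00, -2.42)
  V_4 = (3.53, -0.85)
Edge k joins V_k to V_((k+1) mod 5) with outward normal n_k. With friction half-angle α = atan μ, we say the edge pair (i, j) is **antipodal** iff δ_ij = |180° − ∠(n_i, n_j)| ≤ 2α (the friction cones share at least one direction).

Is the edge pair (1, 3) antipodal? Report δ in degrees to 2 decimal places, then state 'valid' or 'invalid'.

δ = 28.86°, valid

α = atan 0.65 = 33.02°;  2α = 66.05°
edge 1: e_1 = (-0.73, -2.65);  n_1 = (-0.9641, +0.2656)
edge 3: e_3 = (+1.53, +1.57);  n_3 = (+0.7162, -0.6979)
∠(n_1, n_3) = 151.14°
δ = |180° − 151.14°| = 28.86°
28.86° ≤ 2α = 66.05°  →  valid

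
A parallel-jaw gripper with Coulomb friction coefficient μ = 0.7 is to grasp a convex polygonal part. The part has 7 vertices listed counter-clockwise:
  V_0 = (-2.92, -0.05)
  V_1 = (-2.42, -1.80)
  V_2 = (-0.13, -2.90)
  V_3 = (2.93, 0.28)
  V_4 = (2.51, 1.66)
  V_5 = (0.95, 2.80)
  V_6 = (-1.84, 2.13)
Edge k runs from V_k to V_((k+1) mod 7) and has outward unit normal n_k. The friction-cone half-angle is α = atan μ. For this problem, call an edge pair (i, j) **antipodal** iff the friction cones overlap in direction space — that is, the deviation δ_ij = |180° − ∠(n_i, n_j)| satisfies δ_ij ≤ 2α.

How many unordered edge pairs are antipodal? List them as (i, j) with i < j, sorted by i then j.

α = atan 0.7 = 34.99°;  2α = 69.98°
n_0 = (-0.9615, -0.2747)
n_1 = (-0.4330, -0.9014)
n_2 = (+0.7206, -0.6934)
n_3 = (+0.9567, +0.2912)
n_4 = (+0.5900, +0.8074)
n_5 = (-0.2335, +0.9724)
n_6 = (-0.8961, +0.4439)
  (0,1): δ = 131.60°  ·
  (0,2): δ = 59.84°  ✓
  (0,3): δ = 0.98°  ✓
  (0,4): δ = 37.90°  ✓
  (0,5): δ = 87.56°  ·
  (0,6): δ = 137.70°  ·
  (1,2): δ = 108.24°  ·
  (1,3): δ = 47.42°  ✓
  (1,4): δ = 10.50°  ✓
  (1,5): δ = 39.16°  ✓
  (1,6): δ = 89.30°  ·
  (2,3): δ = 119.17°  ·
  (2,4): δ = 82.26°  ·
  (2,5): δ = 32.60°  ✓
  (2,6): δ = 17.54°  ✓
  (3,4): δ = 143.09°  ·
  (3,5): δ = 93.42°  ·
  (3,6): δ = 43.28°  ✓
  (4,5): δ = 130.34°  ·
  (4,6): δ = 80.20°  ·
  (5,6): δ = 129.86°  ·
antipodal pairs: 9

count = 9; pairs: (0,2), (0,3), (0,4), (1,3), (1,4), (1,5), (2,5), (2,6), (3,6)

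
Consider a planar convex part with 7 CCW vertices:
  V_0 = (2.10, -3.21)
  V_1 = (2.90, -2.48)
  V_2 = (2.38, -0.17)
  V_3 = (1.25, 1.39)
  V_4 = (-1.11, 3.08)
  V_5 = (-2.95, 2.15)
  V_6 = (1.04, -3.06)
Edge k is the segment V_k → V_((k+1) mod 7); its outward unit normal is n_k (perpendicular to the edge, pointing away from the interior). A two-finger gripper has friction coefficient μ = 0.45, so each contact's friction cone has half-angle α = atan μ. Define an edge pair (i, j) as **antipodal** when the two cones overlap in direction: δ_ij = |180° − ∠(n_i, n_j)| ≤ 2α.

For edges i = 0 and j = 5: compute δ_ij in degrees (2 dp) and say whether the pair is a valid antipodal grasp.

α = atan 0.45 = 24.23°;  2α = 48.46°
edge 0: e_0 = (+0.80, +0.73);  n_0 = (+0.6741, -0.7387)
edge 5: e_5 = (+3.99, -5.21);  n_5 = (-0.7939, -0.6080)
∠(n_0, n_5) = 94.93°
δ = |180° − 94.93°| = 85.07°
85.07° > 2α = 48.46°  →  invalid

δ = 85.07°, invalid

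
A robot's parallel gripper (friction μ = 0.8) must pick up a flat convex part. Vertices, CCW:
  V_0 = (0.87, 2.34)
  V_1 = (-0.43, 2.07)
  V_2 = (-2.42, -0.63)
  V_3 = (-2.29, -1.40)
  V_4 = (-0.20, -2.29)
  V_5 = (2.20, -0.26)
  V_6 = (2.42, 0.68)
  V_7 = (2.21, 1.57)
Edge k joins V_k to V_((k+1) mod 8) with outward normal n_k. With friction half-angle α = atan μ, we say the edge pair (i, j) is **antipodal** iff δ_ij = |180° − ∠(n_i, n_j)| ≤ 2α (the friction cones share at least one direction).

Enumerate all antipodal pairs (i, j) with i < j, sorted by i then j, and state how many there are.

count = 14; pairs: (0,3), (0,4), (0,5), (1,3), (1,4), (1,5), (1,6), (2,4), (2,5), (2,6), (2,7), (3,6), (3,7), (4,7)

α = atan 0.8 = 38.66°;  2α = 77.32°
n_0 = (-0.2034, +0.9791)
n_1 = (-0.8050, +0.5933)
n_2 = (-0.9860, -0.1665)
n_3 = (-0.3918, -0.9201)
n_4 = (+0.6458, -0.7635)
n_5 = (+0.9737, -0.2279)
n_6 = (+0.9733, +0.2296)
n_7 = (+0.4982, +0.8670)
  (0,1): δ = 138.12°  ·
  (0,2): δ = 92.15°  ·
  (0,3): δ = 34.80°  ✓
  (0,4): δ = 28.49°  ✓
  (0,5): δ = 65.09°  ✓
  (0,6): δ = 91.54°  ·
  (0,7): δ = 138.38°  ·
  (1,2): δ = 134.03°  ·
  (1,3): δ = 76.67°  ✓
  (1,4): δ = 13.38°  ✓
  (1,5): δ = 23.22°  ✓
  (1,6): δ = 49.67°  ✓
  (1,7): δ = 96.51°  ·
  (2,3): δ = 122.65°  ·
  (2,4): δ = 59.36°  ✓
  (2,5): δ = 22.76°  ✓
  (2,6): δ = 3.69°  ✓
  (2,7): δ = 50.53°  ✓
  (3,4): δ = 116.71°  ·
  (3,5): δ = 80.11°  ·
  (3,6): δ = 53.66°  ✓
  (3,7): δ = 6.82°  ✓
  (4,5): δ = 143.40°  ·
  (4,6): δ = 116.95°  ·
  (4,7): δ = 70.11°  ✓
  (5,6): δ = 153.55°  ·
  (5,7): δ = 106.71°  ·
  (6,7): δ = 133.16°  ·
antipodal pairs: 14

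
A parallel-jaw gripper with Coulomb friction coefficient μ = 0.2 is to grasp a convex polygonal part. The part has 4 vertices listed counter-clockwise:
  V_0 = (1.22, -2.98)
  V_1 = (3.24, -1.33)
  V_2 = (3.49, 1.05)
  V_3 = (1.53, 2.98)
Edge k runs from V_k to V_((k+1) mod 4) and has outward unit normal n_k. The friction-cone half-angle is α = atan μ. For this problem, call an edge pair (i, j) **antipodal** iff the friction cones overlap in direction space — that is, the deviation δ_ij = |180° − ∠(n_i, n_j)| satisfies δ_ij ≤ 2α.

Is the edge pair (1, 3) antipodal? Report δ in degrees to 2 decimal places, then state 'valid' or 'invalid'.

α = atan 0.2 = 11.31°;  2α = 22.62°
edge 1: e_1 = (+0.25, +2.38);  n_1 = (+0.9945, -0.1045)
edge 3: e_3 = (-0.31, -5.96);  n_3 = (-0.9987, +0.0519)
∠(n_1, n_3) = 176.98°
δ = |180° − 176.98°| = 3.02°
3.02° ≤ 2α = 22.62°  →  valid

δ = 3.02°, valid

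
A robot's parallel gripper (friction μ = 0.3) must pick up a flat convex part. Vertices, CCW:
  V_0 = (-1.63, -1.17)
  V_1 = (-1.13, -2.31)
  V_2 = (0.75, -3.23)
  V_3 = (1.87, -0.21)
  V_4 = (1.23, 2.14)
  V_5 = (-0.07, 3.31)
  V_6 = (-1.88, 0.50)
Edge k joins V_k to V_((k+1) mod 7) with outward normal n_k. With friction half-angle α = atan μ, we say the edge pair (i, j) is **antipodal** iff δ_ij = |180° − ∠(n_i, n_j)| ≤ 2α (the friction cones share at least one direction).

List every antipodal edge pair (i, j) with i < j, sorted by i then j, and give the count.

count = 6; pairs: (0,3), (0,4), (1,4), (2,5), (2,6), (3,6)

α = atan 0.3 = 16.70°;  2α = 33.40°
n_0 = (-0.9158, -0.4017)
n_1 = (-0.4396, -0.8982)
n_2 = (+0.9376, -0.3477)
n_3 = (+0.9649, +0.2628)
n_4 = (+0.6690, +0.7433)
n_5 = (-0.8407, +0.5415)
n_6 = (-0.9890, -0.1481)
  (0,1): δ = 139.76°  ·
  (0,2): δ = 44.03°  ·
  (0,3): δ = 8.45°  ✓
  (0,4): δ = 24.33°  ✓
  (0,5): δ = 123.53°  ·
  (0,6): δ = 164.83°  ·
  (1,2): δ = 84.27°  ·
  (1,3): δ = 48.69°  ·
  (1,4): δ = 15.91°  ✓
  (1,5): δ = 83.29°  ·
  (1,6): δ = 124.59°  ·
  (2,3): δ = 144.42°  ·
  (2,4): δ = 111.64°  ·
  (2,5): δ = 12.44°  ✓
  (2,6): δ = 28.86°  ✓
  (3,4): δ = 147.22°  ·
  (3,5): δ = 48.02°  ·
  (3,6): δ = 6.72°  ✓
  (4,5): δ = 80.80°  ·
  (4,6): δ = 39.50°  ·
  (5,6): δ = 138.70°  ·
antipodal pairs: 6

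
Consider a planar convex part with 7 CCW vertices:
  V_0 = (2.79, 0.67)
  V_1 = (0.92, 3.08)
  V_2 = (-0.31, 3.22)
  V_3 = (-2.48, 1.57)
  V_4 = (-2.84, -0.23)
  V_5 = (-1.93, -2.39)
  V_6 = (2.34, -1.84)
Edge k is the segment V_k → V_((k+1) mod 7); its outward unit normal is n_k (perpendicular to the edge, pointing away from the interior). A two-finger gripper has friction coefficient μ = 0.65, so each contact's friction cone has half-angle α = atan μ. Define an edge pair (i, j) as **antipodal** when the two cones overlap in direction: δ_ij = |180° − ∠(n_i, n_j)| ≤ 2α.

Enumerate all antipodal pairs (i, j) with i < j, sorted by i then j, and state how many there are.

count = 9; pairs: (0,3), (0,4), (0,5), (1,4), (1,5), (2,5), (2,6), (3,6), (4,6)

α = atan 0.65 = 33.02°;  2α = 66.05°
n_0 = (+0.7901, +0.6130)
n_1 = (+0.1131, +0.9936)
n_2 = (-0.6053, +0.7960)
n_3 = (-0.9806, +0.1961)
n_4 = (-0.9216, -0.3882)
n_5 = (+0.1278, -0.9918)
n_6 = (+0.9843, -0.1765)
  (0,1): δ = 134.30°  ·
  (0,2): δ = 90.56°  ·
  (0,3): δ = 49.12°  ✓
  (0,4): δ = 14.96°  ✓
  (0,5): δ = 59.53°  ✓
  (0,6): δ = 132.03°  ·
  (1,2): δ = 136.26°  ·
  (1,3): δ = 94.82°  ·
  (1,4): δ = 60.66°  ✓
  (1,5): δ = 13.83°  ✓
  (1,6): δ = 86.33°  ·
  (2,3): δ = 138.56°  ·
  (2,4): δ = 104.40°  ·
  (2,5): δ = 29.91°  ✓
  (2,6): δ = 42.59°  ✓
  (3,4): δ = 145.84°  ·
  (3,5): δ = 71.35°  ·
  (3,6): δ = 1.15°  ✓
  (4,5): δ = 105.51°  ·
  (4,6): δ = 33.01°  ✓
  (5,6): δ = 107.50°  ·
antipodal pairs: 9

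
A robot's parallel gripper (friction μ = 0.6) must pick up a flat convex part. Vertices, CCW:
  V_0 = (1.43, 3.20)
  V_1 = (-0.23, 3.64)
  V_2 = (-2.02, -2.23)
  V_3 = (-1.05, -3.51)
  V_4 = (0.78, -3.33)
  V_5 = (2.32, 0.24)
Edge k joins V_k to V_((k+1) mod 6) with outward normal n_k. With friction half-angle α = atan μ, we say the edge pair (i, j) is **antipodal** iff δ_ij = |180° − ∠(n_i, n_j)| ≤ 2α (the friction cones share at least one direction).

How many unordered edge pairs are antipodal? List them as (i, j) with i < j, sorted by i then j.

count = 6; pairs: (0,2), (0,3), (1,4), (1,5), (2,4), (2,5)

α = atan 0.6 = 30.96°;  2α = 61.93°
n_0 = (+0.2562, +0.9666)
n_1 = (-0.9565, +0.2917)
n_2 = (-0.7970, -0.6040)
n_3 = (+0.0979, -0.9952)
n_4 = (+0.9182, -0.3961)
n_5 = (+0.9576, +0.2879)
  (0,1): δ = 92.11°  ·
  (0,2): δ = 38.00°  ✓
  (0,3): δ = 20.46°  ✓
  (0,4): δ = 81.51°  ·
  (0,5): δ = 121.58°  ·
  (1,2): δ = 125.89°  ·
  (1,3): δ = 67.42°  ·
  (1,4): δ = 6.38°  ✓
  (1,5): δ = 33.69°  ✓
  (2,3): δ = 121.54°  ·
  (2,4): δ = 60.49°  ✓
  (2,5): δ = 20.42°  ✓
  (3,4): δ = 118.95°  ·
  (3,5): δ = 78.88°  ·
  (4,5): δ = 139.93°  ·
antipodal pairs: 6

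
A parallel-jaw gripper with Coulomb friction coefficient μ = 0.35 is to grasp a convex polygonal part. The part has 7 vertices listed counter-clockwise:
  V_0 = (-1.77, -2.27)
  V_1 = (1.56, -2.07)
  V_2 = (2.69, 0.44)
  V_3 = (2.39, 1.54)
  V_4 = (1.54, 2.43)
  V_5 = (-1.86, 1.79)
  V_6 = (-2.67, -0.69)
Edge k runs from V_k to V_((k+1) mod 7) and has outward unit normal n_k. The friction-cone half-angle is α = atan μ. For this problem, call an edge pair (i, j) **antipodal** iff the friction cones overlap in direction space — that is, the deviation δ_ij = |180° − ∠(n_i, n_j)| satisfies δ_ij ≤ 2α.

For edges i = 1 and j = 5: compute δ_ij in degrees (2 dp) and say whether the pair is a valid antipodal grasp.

α = atan 0.35 = 19.29°;  2α = 38.58°
edge 1: e_1 = (+1.13, +2.51);  n_1 = (+0.9119, -0.4105)
edge 5: e_5 = (-0.81, -2.48);  n_5 = (-0.9506, +0.3105)
∠(n_1, n_5) = 173.85°
δ = |180° − 173.85°| = 6.15°
6.15° ≤ 2α = 38.58°  →  valid

δ = 6.15°, valid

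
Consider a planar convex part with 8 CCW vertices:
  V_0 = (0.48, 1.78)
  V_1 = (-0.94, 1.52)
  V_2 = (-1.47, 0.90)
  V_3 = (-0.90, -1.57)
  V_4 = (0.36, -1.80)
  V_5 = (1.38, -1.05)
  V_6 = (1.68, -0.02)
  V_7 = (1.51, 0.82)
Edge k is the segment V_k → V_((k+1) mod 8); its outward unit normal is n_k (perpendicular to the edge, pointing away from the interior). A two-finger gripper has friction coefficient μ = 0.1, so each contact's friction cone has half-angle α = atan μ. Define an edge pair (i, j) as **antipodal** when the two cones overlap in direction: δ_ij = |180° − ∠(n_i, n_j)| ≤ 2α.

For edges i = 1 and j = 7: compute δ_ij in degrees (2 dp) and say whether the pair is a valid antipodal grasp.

α = atan 0.1 = 5.71°;  2α = 11.42°
edge 1: e_1 = (-0.53, -0.62);  n_1 = (-0.7601, +0.6498)
edge 7: e_7 = (-1.03, +0.96);  n_7 = (+0.6818, +0.7315)
∠(n_1, n_7) = 92.46°
δ = |180° − 92.46°| = 87.54°
87.54° > 2α = 11.42°  →  invalid

δ = 87.54°, invalid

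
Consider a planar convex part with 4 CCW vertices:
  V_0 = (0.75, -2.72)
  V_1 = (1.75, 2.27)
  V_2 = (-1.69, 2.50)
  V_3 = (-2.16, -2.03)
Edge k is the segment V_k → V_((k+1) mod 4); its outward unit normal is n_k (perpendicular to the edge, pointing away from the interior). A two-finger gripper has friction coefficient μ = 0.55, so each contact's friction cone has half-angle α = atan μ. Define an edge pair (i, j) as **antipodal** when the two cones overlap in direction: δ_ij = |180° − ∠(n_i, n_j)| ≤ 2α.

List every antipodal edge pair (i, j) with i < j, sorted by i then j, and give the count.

count = 2; pairs: (0,2), (1,3)

α = atan 0.55 = 28.81°;  2α = 57.62°
n_0 = (+0.9805, -0.1965)
n_1 = (+0.0667, +0.9978)
n_2 = (-0.9947, +0.1032)
n_3 = (-0.2307, -0.9730)
  (0,1): δ = 82.49°  ·
  (0,2): δ = 5.41°  ✓
  (0,3): δ = 87.99°  ·
  (1,2): δ = 92.10°  ·
  (1,3): δ = 9.51°  ✓
  (2,3): δ = 97.42°  ·
antipodal pairs: 2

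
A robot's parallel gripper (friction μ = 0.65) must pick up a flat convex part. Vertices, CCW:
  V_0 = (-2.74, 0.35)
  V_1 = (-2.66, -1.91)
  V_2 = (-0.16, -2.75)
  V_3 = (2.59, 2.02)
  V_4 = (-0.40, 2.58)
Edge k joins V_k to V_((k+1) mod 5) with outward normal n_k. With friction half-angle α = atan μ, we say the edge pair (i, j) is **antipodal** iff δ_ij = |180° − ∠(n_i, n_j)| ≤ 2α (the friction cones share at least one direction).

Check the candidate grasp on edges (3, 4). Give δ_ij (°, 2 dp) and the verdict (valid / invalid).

α = atan 0.65 = 33.02°;  2α = 66.05°
edge 3: e_3 = (-2.99, +0.56);  n_3 = (+0.1841, +0.9829)
edge 4: e_4 = (-2.34, -2.23);  n_4 = (-0.6899, +0.7239)
∠(n_3, n_4) = 54.23°
δ = |180° − 54.23°| = 125.77°
125.77° > 2α = 66.05°  →  invalid

δ = 125.77°, invalid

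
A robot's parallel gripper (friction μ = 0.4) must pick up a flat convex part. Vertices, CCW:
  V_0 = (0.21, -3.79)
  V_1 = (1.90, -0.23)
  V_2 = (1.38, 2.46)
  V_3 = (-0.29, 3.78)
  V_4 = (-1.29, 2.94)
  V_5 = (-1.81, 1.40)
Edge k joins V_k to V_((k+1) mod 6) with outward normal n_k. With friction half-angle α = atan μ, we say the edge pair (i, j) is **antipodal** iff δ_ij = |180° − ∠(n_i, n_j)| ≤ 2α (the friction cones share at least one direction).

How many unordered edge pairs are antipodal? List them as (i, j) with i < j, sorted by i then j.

count = 5; pairs: (0,3), (0,4), (1,4), (1,5), (2,5)

α = atan 0.4 = 21.80°;  2α = 43.60°
n_0 = (+0.9034, -0.4288)
n_1 = (+0.9818, +0.1898)
n_2 = (+0.6201, +0.7845)
n_3 = (-0.6432, +0.7657)
n_4 = (-0.9474, +0.3199)
n_5 = (-0.9319, -0.3627)
  (0,1): δ = 143.66°  ·
  (0,2): δ = 102.93°  ·
  (0,3): δ = 24.58°  ✓
  (0,4): δ = 6.74°  ✓
  (0,5): δ = 46.66°  ·
  (1,2): δ = 139.26°  ·
  (1,3): δ = 60.91°  ·
  (1,4): δ = 29.60°  ✓
  (1,5): δ = 10.33°  ✓
  (2,3): δ = 101.65°  ·
  (2,4): δ = 70.33°  ·
  (2,5): δ = 30.41°  ✓
  (3,4): δ = 148.69°  ·
  (3,5): δ = 108.76°  ·
  (4,5): δ = 140.08°  ·
antipodal pairs: 5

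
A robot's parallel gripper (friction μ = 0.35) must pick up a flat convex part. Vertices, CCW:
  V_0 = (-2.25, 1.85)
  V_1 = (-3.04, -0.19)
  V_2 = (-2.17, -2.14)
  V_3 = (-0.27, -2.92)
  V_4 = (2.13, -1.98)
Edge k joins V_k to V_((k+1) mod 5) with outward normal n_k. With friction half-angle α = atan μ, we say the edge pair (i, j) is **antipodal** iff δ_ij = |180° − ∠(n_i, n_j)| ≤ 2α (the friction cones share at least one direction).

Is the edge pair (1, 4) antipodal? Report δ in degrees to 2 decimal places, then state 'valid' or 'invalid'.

α = atan 0.35 = 19.29°;  2α = 38.58°
edge 1: e_1 = (+0.87, -1.95);  n_1 = (-0.9132, -0.4074)
edge 4: e_4 = (-4.38, +3.83);  n_4 = (+0.6583, +0.7528)
∠(n_1, n_4) = 155.21°
δ = |180° − 155.21°| = 24.79°
24.79° ≤ 2α = 38.58°  →  valid

δ = 24.79°, valid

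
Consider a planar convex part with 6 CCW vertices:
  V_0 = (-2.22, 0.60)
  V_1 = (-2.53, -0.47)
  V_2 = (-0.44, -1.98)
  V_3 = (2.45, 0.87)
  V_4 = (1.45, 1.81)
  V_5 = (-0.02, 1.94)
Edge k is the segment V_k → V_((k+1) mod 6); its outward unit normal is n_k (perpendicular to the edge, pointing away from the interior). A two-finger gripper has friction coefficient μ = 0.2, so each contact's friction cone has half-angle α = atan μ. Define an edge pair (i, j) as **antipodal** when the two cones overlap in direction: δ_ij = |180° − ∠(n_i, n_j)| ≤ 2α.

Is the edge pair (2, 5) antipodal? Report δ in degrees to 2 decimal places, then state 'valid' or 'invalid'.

α = atan 0.2 = 11.31°;  2α = 22.62°
edge 2: e_2 = (+2.89, +2.85);  n_2 = (+0.7022, -0.7120)
edge 5: e_5 = (-2.20, -1.34);  n_5 = (-0.5202, +0.8540)
∠(n_2, n_5) = 166.74°
δ = |180° − 166.74°| = 13.26°
13.26° ≤ 2α = 22.62°  →  valid

δ = 13.26°, valid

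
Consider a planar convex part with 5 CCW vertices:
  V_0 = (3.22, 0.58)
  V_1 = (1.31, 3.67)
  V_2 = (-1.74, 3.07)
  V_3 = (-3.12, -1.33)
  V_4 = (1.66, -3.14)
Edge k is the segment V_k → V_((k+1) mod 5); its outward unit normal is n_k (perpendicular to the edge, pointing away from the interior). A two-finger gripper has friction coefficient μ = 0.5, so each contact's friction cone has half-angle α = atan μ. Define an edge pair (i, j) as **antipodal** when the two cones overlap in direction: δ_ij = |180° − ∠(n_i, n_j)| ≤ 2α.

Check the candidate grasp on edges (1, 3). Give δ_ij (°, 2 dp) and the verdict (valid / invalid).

δ = 31.87°, valid

α = atan 0.5 = 26.57°;  2α = 53.13°
edge 1: e_1 = (-3.05, -0.60);  n_1 = (-0.1930, +0.9812)
edge 3: e_3 = (+4.78, -1.81);  n_3 = (-0.3541, -0.9352)
∠(n_1, n_3) = 148.13°
δ = |180° − 148.13°| = 31.87°
31.87° ≤ 2α = 53.13°  →  valid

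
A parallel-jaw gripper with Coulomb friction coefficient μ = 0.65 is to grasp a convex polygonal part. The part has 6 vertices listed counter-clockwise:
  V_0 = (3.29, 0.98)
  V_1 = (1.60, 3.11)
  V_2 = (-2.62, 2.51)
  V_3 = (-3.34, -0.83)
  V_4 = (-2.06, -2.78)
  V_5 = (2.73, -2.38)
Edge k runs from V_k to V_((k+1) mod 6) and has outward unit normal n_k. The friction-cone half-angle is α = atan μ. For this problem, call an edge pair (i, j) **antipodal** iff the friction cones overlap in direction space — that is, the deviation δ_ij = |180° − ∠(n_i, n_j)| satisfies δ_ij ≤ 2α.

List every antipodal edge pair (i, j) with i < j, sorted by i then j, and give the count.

α = atan 0.65 = 33.02°;  2α = 66.05°
n_0 = (+0.7834, +0.6216)
n_1 = (-0.1408, +0.9900)
n_2 = (-0.9775, +0.2107)
n_3 = (-0.8360, -0.5488)
n_4 = (+0.0832, -0.9965)
n_5 = (+0.9864, -0.1644)
  (0,1): δ = 120.34°  ·
  (0,2): δ = 50.59°  ✓
  (0,3): δ = 5.15°  ✓
  (0,4): δ = 56.34°  ✓
  (0,5): δ = 132.11°  ·
  (1,2): δ = 110.26°  ·
  (1,3): δ = 64.81°  ✓
  (1,4): δ = 3.32°  ✓
  (1,5): δ = 72.45°  ·
  (2,3): δ = 134.55°  ·
  (2,4): δ = 73.06°  ·
  (2,5): δ = 2.70°  ✓
  (3,4): δ = 118.51°  ·
  (3,5): δ = 42.74°  ✓
  (4,5): δ = 104.24°  ·
antipodal pairs: 7

count = 7; pairs: (0,2), (0,3), (0,4), (1,3), (1,4), (2,5), (3,5)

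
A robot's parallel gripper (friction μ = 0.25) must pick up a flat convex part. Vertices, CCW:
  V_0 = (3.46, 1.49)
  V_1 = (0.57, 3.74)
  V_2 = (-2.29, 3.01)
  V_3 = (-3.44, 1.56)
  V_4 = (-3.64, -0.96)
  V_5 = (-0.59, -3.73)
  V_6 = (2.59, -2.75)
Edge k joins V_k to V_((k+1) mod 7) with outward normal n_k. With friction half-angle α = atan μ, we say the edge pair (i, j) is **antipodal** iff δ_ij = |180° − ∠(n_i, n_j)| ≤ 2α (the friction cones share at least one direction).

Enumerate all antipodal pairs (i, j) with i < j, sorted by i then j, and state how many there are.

α = atan 0.25 = 14.04°;  2α = 28.07°
n_0 = (+0.6143, +0.7891)
n_1 = (-0.2473, +0.9689)
n_2 = (-0.7835, +0.6214)
n_3 = (-0.9969, +0.0791)
n_4 = (-0.6723, -0.7403)
n_5 = (+0.2945, -0.9556)
n_6 = (+0.9796, -0.2010)
  (0,1): δ = 127.78°  ·
  (0,2): δ = 90.52°  ·
  (0,3): δ = 56.64°  ·
  (0,4): δ = 4.34°  ✓
  (0,5): δ = 55.03°  ·
  (0,6): δ = 116.31°  ·
  (1,2): δ = 142.74°  ·
  (1,3): δ = 108.86°  ·
  (1,4): δ = 56.56°  ·
  (1,5): δ = 2.81°  ✓
  (1,6): δ = 64.09°  ·
  (2,3): δ = 146.12°  ·
  (2,4): δ = 93.83°  ·
  (2,5): δ = 34.45°  ·
  (2,6): δ = 26.82°  ✓
  (3,4): δ = 127.71°  ·
  (3,5): δ = 68.33°  ·
  (3,6): δ = 7.06°  ✓
  (4,5): δ = 120.63°  ·
  (4,6): δ = 59.35°  ·
  (5,6): δ = 118.72°  ·
antipodal pairs: 4

count = 4; pairs: (0,4), (1,5), (2,6), (3,6)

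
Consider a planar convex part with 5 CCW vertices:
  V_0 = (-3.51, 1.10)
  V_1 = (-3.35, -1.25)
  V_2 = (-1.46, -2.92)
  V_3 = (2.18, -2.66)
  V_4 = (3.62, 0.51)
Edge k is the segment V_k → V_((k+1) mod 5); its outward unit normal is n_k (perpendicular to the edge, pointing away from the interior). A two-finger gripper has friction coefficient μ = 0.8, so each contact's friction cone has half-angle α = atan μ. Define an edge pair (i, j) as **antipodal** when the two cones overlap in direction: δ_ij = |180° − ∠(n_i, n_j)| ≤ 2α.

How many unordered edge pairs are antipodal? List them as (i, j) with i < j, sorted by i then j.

count = 5; pairs: (0,3), (1,3), (1,4), (2,4), (3,4)

α = atan 0.8 = 38.66°;  2α = 77.32°
n_0 = (-0.9977, -0.0679)
n_1 = (-0.6621, -0.7494)
n_2 = (+0.0712, -0.9975)
n_3 = (+0.9105, -0.4136)
n_4 = (+0.0825, +0.9966)
  (0,1): δ = 135.36°  ·
  (0,2): δ = 89.81°  ·
  (0,3): δ = 28.33°  ✓
  (0,4): δ = 81.37°  ·
  (1,2): δ = 134.45°  ·
  (1,3): δ = 72.97°  ✓
  (1,4): δ = 36.73°  ✓
  (2,3): δ = 118.52°  ·
  (2,4): δ = 8.82°  ✓
  (3,4): δ = 70.30°  ✓
antipodal pairs: 5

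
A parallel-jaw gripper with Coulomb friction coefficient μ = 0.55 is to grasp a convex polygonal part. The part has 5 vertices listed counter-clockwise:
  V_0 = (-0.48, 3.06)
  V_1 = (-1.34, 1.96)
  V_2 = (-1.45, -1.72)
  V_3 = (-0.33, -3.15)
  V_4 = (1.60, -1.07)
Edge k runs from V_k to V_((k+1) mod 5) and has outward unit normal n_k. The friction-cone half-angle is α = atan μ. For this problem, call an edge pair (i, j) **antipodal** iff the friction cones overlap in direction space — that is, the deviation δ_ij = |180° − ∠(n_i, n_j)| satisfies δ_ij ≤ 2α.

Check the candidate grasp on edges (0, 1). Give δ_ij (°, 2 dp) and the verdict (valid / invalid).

δ = 143.69°, invalid

α = atan 0.55 = 28.81°;  2α = 57.62°
edge 0: e_0 = (-0.86, -1.10);  n_0 = (-0.7878, +0.6159)
edge 1: e_1 = (-0.11, -3.68);  n_1 = (-0.9996, +0.0299)
∠(n_0, n_1) = 36.31°
δ = |180° − 36.31°| = 143.69°
143.69° > 2α = 57.62°  →  invalid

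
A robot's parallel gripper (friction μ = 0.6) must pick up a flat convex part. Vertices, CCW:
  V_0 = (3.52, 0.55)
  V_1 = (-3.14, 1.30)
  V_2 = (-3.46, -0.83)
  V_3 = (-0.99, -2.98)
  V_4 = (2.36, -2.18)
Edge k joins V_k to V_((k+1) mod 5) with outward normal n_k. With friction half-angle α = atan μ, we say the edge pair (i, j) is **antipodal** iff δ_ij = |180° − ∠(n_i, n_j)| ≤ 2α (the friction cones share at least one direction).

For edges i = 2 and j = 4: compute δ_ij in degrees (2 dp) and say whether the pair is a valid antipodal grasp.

α = atan 0.6 = 30.96°;  2α = 61.93°
edge 2: e_2 = (+2.47, -2.15);  n_2 = (-0.6566, -0.7543)
edge 4: e_4 = (+1.16, +2.73);  n_4 = (+0.9204, -0.3911)
∠(n_2, n_4) = 108.02°
δ = |180° − 108.02°| = 71.98°
71.98° > 2α = 61.93°  →  invalid

δ = 71.98°, invalid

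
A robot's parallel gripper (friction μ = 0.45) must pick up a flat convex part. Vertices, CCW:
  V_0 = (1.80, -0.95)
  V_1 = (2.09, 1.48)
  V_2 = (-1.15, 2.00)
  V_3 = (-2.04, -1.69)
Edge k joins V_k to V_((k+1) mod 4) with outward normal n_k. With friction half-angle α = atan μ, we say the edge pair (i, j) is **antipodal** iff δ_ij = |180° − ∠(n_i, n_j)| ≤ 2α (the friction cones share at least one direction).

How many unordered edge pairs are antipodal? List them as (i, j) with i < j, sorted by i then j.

count = 2; pairs: (0,2), (1,3)

α = atan 0.45 = 24.23°;  2α = 48.46°
n_0 = (+0.9930, -0.1185)
n_1 = (+0.1585, +0.9874)
n_2 = (-0.9721, +0.2345)
n_3 = (+0.1892, -0.9819)
  (0,1): δ = 92.31°  ·
  (0,2): δ = 6.75°  ✓
  (0,3): δ = 107.71°  ·
  (1,2): δ = 94.44°  ·
  (1,3): δ = 20.03°  ✓
  (2,3): δ = 65.53°  ·
antipodal pairs: 2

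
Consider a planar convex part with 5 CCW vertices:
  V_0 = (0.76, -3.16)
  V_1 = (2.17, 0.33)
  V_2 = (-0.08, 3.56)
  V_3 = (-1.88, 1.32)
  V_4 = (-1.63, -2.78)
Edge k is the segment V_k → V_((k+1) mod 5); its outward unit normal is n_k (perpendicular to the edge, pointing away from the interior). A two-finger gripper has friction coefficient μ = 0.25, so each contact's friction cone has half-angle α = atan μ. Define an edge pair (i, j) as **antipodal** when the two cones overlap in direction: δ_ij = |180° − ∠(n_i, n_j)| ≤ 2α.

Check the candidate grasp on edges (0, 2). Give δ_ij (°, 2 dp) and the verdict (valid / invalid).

δ = 16.79°, valid

α = atan 0.25 = 14.04°;  2α = 28.07°
edge 0: e_0 = (+1.41, +3.49);  n_0 = (+0.9272, -0.3746)
edge 2: e_2 = (-1.80, -2.24);  n_2 = (-0.7795, +0.6264)
∠(n_0, n_2) = 163.21°
δ = |180° − 163.21°| = 16.79°
16.79° ≤ 2α = 28.07°  →  valid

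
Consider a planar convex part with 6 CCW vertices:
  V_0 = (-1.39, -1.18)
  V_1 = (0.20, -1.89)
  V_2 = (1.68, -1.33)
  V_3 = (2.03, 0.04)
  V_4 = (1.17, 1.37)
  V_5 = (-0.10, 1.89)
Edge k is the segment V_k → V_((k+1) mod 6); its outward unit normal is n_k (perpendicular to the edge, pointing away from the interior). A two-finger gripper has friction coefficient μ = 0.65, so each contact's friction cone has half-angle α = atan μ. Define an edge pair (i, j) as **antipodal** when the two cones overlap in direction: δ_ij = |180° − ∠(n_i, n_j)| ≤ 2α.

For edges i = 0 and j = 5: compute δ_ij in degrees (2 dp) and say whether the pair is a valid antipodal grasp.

δ = 91.27°, invalid

α = atan 0.65 = 33.02°;  2α = 66.05°
edge 0: e_0 = (+1.59, -0.71);  n_0 = (-0.4077, -0.9131)
edge 5: e_5 = (-1.29, -3.07);  n_5 = (-0.9219, +0.3874)
∠(n_0, n_5) = 88.73°
δ = |180° − 88.73°| = 91.27°
91.27° > 2α = 66.05°  →  invalid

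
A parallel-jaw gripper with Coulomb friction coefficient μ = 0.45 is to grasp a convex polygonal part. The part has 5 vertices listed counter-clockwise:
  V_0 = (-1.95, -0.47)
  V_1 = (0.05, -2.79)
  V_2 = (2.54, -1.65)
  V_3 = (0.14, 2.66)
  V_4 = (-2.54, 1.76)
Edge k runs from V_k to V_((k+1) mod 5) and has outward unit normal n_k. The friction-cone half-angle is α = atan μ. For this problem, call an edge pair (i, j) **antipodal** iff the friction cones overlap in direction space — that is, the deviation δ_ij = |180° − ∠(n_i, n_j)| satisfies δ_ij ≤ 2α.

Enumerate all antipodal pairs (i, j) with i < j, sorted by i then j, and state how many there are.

α = atan 0.45 = 24.23°;  2α = 48.46°
n_0 = (-0.7574, -0.6529)
n_1 = (+0.4163, -0.9092)
n_2 = (+0.8737, +0.4865)
n_3 = (-0.3183, +0.9480)
n_4 = (-0.9667, -0.2558)
  (0,1): δ = 106.16°  ·
  (0,2): δ = 11.65°  ✓
  (0,3): δ = 67.80°  ·
  (0,4): δ = 154.06°  ·
  (1,2): δ = 85.49°  ·
  (1,3): δ = 6.04°  ✓
  (1,4): δ = 80.22°  ·
  (2,3): δ = 100.55°  ·
  (2,4): δ = 14.29°  ✓
  (3,4): δ = 93.74°  ·
antipodal pairs: 3

count = 3; pairs: (0,2), (1,3), (2,4)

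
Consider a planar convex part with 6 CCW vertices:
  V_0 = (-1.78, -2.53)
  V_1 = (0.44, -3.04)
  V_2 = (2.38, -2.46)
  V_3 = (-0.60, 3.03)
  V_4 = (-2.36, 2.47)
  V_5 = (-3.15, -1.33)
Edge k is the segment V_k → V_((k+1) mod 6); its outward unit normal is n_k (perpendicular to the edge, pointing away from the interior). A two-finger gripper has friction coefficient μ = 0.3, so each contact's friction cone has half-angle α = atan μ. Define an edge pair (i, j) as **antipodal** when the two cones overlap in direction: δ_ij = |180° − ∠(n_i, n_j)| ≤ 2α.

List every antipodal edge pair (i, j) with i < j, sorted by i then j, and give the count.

α = atan 0.3 = 16.70°;  2α = 33.40°
n_0 = (-0.2239, -0.9746)
n_1 = (+0.2864, -0.9581)
n_2 = (+0.8789, +0.4771)
n_3 = (-0.3032, +0.9529)
n_4 = (-0.9791, +0.2035)
n_5 = (-0.6589, -0.7522)
  (0,1): δ = 150.42°  ·
  (0,2): δ = 48.57°  ·
  (0,3): δ = 30.59°  ✓
  (0,4): δ = 91.19°  ·
  (0,5): δ = 151.72°  ·
  (1,2): δ = 78.15°  ·
  (1,3): δ = 1.01°  ✓
  (1,4): δ = 61.61°  ·
  (1,5): δ = 122.14°  ·
  (2,3): δ = 100.84°  ·
  (2,4): δ = 40.24°  ·
  (2,5): δ = 20.29°  ✓
  (3,4): δ = 119.39°  ·
  (3,5): δ = 58.87°  ·
  (4,5): δ = 119.47°  ·
antipodal pairs: 3

count = 3; pairs: (0,3), (1,3), (2,5)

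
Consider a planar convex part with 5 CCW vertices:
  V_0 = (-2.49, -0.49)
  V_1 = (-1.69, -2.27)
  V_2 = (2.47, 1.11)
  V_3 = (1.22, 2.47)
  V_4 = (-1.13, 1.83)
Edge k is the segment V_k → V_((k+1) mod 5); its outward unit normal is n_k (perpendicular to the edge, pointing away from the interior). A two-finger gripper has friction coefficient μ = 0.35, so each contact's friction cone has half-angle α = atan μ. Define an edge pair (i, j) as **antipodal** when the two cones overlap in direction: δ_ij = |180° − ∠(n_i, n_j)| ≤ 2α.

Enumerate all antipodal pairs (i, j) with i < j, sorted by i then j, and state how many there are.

count = 3; pairs: (0,2), (1,3), (1,4)

α = atan 0.35 = 19.29°;  2α = 38.58°
n_0 = (-0.9121, -0.4099)
n_1 = (+0.6306, -0.7761)
n_2 = (+0.7363, +0.6767)
n_3 = (-0.2628, +0.9649)
n_4 = (-0.8627, +0.5057)
  (0,1): δ = 75.11°  ·
  (0,2): δ = 18.39°  ✓
  (0,3): δ = 81.03°  ·
  (0,4): δ = 125.42°  ·
  (1,2): δ = 86.51°  ·
  (1,3): δ = 23.86°  ✓
  (1,4): δ = 20.53°  ✓
  (2,3): δ = 117.35°  ·
  (2,4): δ = 72.97°  ·
  (3,4): δ = 135.61°  ·
antipodal pairs: 3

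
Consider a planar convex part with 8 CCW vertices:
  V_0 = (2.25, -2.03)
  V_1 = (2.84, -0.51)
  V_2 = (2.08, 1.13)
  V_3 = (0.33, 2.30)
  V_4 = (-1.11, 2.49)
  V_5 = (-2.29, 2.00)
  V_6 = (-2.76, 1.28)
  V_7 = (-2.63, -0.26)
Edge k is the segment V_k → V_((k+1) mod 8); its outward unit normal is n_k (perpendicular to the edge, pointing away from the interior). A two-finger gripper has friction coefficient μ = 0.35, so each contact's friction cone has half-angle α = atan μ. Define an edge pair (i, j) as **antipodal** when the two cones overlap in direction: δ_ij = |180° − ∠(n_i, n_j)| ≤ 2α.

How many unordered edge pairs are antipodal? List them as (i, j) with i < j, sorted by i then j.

count = 5; pairs: (0,5), (0,6), (1,6), (2,7), (3,7)

α = atan 0.35 = 19.29°;  2α = 38.58°
n_0 = (+0.9322, -0.3619)
n_1 = (+0.9073, +0.4205)
n_2 = (+0.5558, +0.8313)
n_3 = (+0.1308, +0.9914)
n_4 = (-0.3835, +0.9235)
n_5 = (-0.8374, +0.5466)
n_6 = (-0.9965, -0.0841)
n_7 = (-0.3410, -0.9401)
  (0,1): δ = 133.92°  ·
  (0,2): δ = 102.55°  ·
  (0,3): δ = 76.30°  ·
  (0,4): δ = 46.24°  ·
  (0,5): δ = 11.92°  ✓
  (0,6): δ = 26.04°  ✓
  (0,7): δ = 91.28°  ·
  (1,2): δ = 148.63°  ·
  (1,3): δ = 122.38°  ·
  (1,4): δ = 92.31°  ·
  (1,5): δ = 58.00°  ·
  (1,6): δ = 20.04°  ✓
  (1,7): δ = 45.20°  ·
  (2,3): δ = 153.75°  ·
  (2,4): δ = 123.68°  ·
  (2,5): δ = 89.37°  ·
  (2,6): δ = 51.41°  ·
  (2,7): δ = 13.83°  ✓
  (3,4): δ = 149.93°  ·
  (3,5): δ = 115.62°  ·
  (3,6): δ = 77.66°  ·
  (3,7): δ = 12.42°  ✓
  (4,5): δ = 145.69°  ·
  (4,6): δ = 107.73°  ·
  (4,7): δ = 42.49°  ·
  (5,6): δ = 142.04°  ·
  (5,7): δ = 76.80°  ·
  (6,7): δ = 114.76°  ·
antipodal pairs: 5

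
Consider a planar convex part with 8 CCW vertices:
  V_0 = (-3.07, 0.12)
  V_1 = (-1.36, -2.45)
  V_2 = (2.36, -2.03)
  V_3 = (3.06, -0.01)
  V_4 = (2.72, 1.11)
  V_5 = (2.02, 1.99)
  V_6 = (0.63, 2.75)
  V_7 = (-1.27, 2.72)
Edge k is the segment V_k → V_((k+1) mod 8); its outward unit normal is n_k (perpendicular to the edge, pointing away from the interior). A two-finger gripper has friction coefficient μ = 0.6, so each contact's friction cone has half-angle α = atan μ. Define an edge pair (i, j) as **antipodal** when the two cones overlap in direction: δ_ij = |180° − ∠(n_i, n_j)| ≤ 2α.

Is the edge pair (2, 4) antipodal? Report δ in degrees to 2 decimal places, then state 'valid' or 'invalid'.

α = atan 0.6 = 30.96°;  2α = 61.93°
edge 2: e_2 = (+0.70, +2.02);  n_2 = (+0.9449, -0.3274)
edge 4: e_4 = (-0.70, +0.88);  n_4 = (+0.7826, +0.6225)
∠(n_2, n_4) = 57.61°
δ = |180° − 57.61°| = 122.39°
122.39° > 2α = 61.93°  →  invalid

δ = 122.39°, invalid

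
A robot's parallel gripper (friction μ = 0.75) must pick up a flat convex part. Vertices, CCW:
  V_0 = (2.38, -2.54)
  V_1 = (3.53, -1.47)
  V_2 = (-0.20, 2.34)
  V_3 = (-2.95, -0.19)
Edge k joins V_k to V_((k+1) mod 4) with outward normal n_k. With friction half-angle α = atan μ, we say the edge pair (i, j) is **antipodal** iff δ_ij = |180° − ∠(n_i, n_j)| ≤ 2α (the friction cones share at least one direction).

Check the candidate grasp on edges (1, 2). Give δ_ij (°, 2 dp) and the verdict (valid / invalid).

δ = 91.78°, invalid

α = atan 0.75 = 36.87°;  2α = 73.74°
edge 1: e_1 = (-3.73, +3.81);  n_1 = (+0.7146, +0.6996)
edge 2: e_2 = (-2.75, -2.53);  n_2 = (-0.6771, +0.7359)
∠(n_1, n_2) = 88.22°
δ = |180° − 88.22°| = 91.78°
91.78° > 2α = 73.74°  →  invalid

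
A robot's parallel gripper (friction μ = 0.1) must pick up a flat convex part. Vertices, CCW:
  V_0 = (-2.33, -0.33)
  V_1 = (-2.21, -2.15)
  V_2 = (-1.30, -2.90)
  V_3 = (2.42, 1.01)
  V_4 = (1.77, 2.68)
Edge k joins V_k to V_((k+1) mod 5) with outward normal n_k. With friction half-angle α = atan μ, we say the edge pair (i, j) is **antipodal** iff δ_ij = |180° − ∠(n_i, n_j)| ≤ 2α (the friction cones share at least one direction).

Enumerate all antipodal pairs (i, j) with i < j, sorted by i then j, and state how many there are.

count = 1; pairs: (2,4)

α = atan 0.1 = 5.71°;  2α = 11.42°
n_0 = (-0.9978, -0.0658)
n_1 = (-0.6360, -0.7717)
n_2 = (+0.7245, -0.6893)
n_3 = (+0.9319, +0.3627)
n_4 = (-0.5918, +0.8061)
  (0,1): δ = 133.27°  ·
  (0,2): δ = 47.35°  ·
  (0,3): δ = 17.49°  ·
  (0,4): δ = 122.51°  ·
  (1,2): δ = 94.08°  ·
  (1,3): δ = 29.24°  ·
  (1,4): δ = 75.78°  ·
  (2,3): δ = 115.16°  ·
  (2,4): δ = 10.14°  ✓
  (3,4): δ = 74.98°  ·
antipodal pairs: 1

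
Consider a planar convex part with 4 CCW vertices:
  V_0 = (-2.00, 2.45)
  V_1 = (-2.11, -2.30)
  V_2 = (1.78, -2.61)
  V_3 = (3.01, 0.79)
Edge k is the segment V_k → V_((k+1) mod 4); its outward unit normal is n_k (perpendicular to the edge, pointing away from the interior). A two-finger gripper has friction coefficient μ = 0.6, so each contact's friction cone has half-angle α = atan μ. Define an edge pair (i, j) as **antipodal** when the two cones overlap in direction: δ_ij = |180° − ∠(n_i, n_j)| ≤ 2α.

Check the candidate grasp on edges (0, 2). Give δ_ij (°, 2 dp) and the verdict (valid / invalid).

α = atan 0.6 = 30.96°;  2α = 61.93°
edge 0: e_0 = (-0.11, -4.75);  n_0 = (-0.9997, +0.0232)
edge 2: e_2 = (+1.23, +3.40);  n_2 = (+0.9404, -0.3402)
∠(n_0, n_2) = 161.44°
δ = |180° − 161.44°| = 18.56°
18.56° ≤ 2α = 61.93°  →  valid

δ = 18.56°, valid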